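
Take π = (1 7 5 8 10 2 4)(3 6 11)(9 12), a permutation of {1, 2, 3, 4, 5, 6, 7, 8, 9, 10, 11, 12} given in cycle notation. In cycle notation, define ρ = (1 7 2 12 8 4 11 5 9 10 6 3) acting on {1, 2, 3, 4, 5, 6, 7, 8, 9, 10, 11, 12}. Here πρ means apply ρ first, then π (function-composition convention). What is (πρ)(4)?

ρ(4) = 11, then π(11) = 3; composing gives (πρ)(4) = 3.

3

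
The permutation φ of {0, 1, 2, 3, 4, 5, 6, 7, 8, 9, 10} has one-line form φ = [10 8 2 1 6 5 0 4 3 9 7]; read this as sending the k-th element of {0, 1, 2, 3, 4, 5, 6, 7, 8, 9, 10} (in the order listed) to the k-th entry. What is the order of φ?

15

Writing φ as disjoint cycles, the cycle lengths are 5, 3, 1, 1, 1.
Since disjoint cycles commute, ord(φ) = lcm(5, 3) = 15.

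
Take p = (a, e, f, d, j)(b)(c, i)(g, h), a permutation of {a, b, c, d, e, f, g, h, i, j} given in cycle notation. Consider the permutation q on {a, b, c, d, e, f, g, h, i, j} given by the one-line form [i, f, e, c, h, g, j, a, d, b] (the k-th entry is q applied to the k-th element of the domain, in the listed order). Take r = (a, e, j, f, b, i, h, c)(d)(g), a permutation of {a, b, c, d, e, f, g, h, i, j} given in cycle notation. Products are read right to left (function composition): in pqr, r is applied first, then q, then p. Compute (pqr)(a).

(pqr)(a) = p(q(r(a))). r(a) = e, then q(e) = h, then p(h) = g, so the result is g.

g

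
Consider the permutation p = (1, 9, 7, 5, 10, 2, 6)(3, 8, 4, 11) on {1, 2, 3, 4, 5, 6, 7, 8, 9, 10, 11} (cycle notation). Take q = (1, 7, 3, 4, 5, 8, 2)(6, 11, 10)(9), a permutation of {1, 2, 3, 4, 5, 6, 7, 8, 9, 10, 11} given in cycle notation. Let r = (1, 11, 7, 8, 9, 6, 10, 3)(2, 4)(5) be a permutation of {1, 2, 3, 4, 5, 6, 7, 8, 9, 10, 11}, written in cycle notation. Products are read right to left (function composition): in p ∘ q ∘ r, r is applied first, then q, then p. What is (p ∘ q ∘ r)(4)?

Chase 4: r(4) = 2; q(2) = 1; p(1) = 9. Hence (p ∘ q ∘ r)(4) = 9.

9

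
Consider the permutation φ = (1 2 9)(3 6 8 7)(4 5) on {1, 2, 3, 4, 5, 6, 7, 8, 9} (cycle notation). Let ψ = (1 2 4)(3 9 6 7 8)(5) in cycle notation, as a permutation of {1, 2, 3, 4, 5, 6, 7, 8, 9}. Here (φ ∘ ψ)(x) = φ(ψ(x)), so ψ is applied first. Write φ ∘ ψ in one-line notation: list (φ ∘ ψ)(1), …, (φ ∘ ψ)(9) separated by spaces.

For each element, apply ψ then φ: 1 → 2 → 9; 2 → 4 → 5; 3 → 9 → 1; 4 → 1 → 2; 5 → 5 → 4; 6 → 7 → 3; 7 → 8 → 7; 8 → 3 → 6; 9 → 6 → 8.
So φ ∘ ψ in one-line form is 9 5 1 2 4 3 7 6 8.

9 5 1 2 4 3 7 6 8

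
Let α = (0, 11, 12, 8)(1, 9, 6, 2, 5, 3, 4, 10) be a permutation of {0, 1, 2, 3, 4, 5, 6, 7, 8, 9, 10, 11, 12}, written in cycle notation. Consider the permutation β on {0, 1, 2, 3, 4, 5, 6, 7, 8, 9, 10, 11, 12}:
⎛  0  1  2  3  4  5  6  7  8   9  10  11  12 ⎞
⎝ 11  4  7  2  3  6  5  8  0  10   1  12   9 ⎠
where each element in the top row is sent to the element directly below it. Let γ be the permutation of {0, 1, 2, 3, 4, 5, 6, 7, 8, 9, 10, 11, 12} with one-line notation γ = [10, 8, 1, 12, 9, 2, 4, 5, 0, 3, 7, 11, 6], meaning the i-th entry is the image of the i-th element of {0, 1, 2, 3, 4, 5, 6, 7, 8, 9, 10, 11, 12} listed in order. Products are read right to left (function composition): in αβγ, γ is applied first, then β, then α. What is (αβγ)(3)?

6

(αβγ)(3) = α(β(γ(3))). γ(3) = 12, then β(12) = 9, then α(9) = 6, so the result is 6.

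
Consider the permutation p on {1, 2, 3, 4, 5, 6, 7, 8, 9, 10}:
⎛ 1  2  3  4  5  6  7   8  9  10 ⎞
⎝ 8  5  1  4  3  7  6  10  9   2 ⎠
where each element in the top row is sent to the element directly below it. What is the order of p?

6

Decomposing into disjoint cycles gives cycle lengths 6, 2, 1, 1.
The order is lcm(6, 2) = 6.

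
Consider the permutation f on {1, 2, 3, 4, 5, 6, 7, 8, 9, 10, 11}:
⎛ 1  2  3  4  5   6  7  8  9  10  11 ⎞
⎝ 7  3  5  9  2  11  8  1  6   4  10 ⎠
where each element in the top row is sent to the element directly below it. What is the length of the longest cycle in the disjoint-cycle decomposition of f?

Decomposing into disjoint cycles gives (1 7 8)(2 3 5)(4 9 6 11 10); the longest has length 5.

5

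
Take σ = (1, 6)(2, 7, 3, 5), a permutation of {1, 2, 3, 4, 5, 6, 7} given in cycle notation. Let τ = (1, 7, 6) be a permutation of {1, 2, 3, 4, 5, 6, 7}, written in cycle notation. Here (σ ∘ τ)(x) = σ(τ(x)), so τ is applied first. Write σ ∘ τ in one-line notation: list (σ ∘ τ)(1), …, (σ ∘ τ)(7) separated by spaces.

3 7 5 4 2 6 1

For each element, apply τ then σ: 1 → 7 → 3; 2 → 2 → 7; 3 → 3 → 5; 4 → 4 → 4; 5 → 5 → 2; 6 → 1 → 6; 7 → 6 → 1.
Collecting the images, σ ∘ τ = [3 7 5 4 2 6 1].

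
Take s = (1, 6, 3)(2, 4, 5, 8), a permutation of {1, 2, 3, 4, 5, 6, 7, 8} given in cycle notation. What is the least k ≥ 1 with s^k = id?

The cycle type of s is (4, 3, 1).
The order of s is the least common multiple of its cycle lengths: lcm(4, 3) = 12.

12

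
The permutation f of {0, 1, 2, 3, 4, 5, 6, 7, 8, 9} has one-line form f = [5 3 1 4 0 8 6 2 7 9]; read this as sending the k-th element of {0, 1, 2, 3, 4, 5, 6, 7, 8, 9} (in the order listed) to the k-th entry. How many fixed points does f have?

2

The fixed points (elements with f(x) = x) are {6, 9}, so there are 2.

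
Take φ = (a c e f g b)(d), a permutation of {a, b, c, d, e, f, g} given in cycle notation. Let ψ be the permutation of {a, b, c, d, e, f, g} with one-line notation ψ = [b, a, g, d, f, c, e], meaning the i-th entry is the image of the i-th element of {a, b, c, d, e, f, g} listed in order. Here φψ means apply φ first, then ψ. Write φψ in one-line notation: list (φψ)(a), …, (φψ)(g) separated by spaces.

g b f d c e a

For each element, apply φ then ψ: a → c → g; b → a → b; c → e → f; d → d → d; e → f → c; f → g → e; g → b → a.
Collecting the images, φψ = [g b f d c e a].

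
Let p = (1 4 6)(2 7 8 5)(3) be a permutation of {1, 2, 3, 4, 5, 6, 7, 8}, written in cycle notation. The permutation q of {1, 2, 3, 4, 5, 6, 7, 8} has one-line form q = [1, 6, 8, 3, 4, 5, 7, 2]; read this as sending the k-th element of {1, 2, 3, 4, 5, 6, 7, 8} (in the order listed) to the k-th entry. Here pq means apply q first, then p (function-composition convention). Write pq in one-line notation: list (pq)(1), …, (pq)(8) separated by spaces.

4 1 5 3 6 2 8 7

(pq)(x) = p(q(x)). Computing each image: p(q(1)) = p(1) = 4, p(q(2)) = p(6) = 1, p(q(3)) = p(8) = 5, p(q(4)) = p(3) = 3, p(q(5)) = p(4) = 6, p(q(6)) = p(5) = 2, p(q(7)) = p(7) = 8, p(q(8)) = p(2) = 7.
Hence pq = [4 1 5 3 6 2 8 7].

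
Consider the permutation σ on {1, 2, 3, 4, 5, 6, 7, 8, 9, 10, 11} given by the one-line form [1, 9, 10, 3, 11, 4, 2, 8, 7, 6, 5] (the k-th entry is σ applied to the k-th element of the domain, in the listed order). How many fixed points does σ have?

The fixed points (elements with σ(x) = x) are {1, 8}, so there are 2.

2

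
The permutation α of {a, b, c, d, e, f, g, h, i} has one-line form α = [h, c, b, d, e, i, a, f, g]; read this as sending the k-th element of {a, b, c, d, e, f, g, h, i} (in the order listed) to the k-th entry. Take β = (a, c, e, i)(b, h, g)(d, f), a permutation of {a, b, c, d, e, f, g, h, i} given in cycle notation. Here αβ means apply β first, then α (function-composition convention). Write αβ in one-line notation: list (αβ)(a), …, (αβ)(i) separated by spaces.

For each element, apply β then α: a → c → b; b → h → f; c → e → e; d → f → i; e → i → g; f → d → d; g → b → c; h → g → a; i → a → h.
Collecting the images, αβ = [b f e i g d c a h].

b f e i g d c a h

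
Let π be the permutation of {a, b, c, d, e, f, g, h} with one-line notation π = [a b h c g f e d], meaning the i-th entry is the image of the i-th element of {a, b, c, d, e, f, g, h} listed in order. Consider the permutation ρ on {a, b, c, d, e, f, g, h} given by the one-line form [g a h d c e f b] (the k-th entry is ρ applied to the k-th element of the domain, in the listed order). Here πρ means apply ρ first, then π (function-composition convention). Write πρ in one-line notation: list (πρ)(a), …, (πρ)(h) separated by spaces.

Chase each element through ρ then π: a → g → e; b → a → a; c → h → d; d → d → c; e → c → h; f → e → g; g → f → f; h → b → b.
Collecting the images, πρ = [e a d c h g f b].

e a d c h g f b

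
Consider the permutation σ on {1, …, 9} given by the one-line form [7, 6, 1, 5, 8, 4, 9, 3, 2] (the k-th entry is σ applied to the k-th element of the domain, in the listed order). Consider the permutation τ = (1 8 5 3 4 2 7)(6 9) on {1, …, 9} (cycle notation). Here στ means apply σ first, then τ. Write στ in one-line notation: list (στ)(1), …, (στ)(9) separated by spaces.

1 9 8 3 5 2 6 4 7

For each element, apply σ then τ: 1 → 7 → 1; 2 → 6 → 9; 3 → 1 → 8; 4 → 5 → 3; 5 → 8 → 5; 6 → 4 → 2; 7 → 9 → 6; 8 → 3 → 4; 9 → 2 → 7.
Collecting the images, στ = [1 9 8 3 5 2 6 4 7].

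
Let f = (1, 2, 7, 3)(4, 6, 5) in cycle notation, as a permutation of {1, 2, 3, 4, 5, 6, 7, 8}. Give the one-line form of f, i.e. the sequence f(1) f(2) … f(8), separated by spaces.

2 7 1 6 4 5 3 8

Each element maps to the next entry in its cycle (wrapping to the front): 1→2, 2→7, 3→1, 4→6, 5→4, 6→5, 7→3, 8→8.
Listing these in domain order gives 2 7 1 6 4 5 3 8.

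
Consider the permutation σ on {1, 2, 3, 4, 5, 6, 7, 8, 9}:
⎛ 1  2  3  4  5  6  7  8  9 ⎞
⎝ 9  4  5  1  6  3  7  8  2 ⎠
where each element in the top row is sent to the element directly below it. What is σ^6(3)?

Tracing 3 → 5 → … returns to 3 after 3 steps, so 3 lies in a 3-cycle (3 5 6).
Since the cycle has length 3, σ^6 acts on it the same as σ^0 (6 mod 3 = 0).
So σ^6(3) = 3.

3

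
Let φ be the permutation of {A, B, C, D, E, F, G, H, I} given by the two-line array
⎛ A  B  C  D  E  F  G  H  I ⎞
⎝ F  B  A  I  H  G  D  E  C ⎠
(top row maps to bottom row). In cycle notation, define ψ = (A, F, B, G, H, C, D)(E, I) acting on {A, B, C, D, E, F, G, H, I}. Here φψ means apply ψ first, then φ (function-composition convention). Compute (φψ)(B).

(φψ)(B) = φ(ψ(B)). ψ(B) = G, then φ(G) = D. So (φψ)(B) = D.

D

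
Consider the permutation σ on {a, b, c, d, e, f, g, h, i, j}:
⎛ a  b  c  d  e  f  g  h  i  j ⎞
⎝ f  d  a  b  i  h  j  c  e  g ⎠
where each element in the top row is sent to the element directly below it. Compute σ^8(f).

Tracing f → h → … returns to f after 4 steps, so f lies in a 4-cycle (a f h c).
Since the cycle has length 4, σ^8 acts on it the same as σ^0 (8 mod 4 = 0).
So σ^8(f) = f.

f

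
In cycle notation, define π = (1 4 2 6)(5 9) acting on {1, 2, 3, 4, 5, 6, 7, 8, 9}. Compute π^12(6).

6 lies in the 4-cycle (1 4 2 6).
On a 4-cycle, π^4 is the identity, so π^12 = π^0 there (12 ≡ 0 mod 4).
So π^12(6) = 6.

6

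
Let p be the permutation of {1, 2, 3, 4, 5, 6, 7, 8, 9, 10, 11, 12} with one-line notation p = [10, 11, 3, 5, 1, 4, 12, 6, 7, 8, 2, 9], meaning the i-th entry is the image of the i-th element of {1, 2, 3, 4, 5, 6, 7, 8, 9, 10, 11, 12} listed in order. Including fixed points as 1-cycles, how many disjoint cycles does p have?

The cycle decomposition is (1 10 8 6 4 5)(2 11)(3)(7 12 9), which has 4 cycles (counting 1-cycles).

4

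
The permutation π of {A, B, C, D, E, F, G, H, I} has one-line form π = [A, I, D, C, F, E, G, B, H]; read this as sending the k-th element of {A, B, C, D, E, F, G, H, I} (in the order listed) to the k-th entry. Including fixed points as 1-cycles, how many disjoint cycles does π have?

The cycle decomposition is (A)(B, I, H)(C, D)(E, F)(G), which has 5 cycles (counting 1-cycles).

5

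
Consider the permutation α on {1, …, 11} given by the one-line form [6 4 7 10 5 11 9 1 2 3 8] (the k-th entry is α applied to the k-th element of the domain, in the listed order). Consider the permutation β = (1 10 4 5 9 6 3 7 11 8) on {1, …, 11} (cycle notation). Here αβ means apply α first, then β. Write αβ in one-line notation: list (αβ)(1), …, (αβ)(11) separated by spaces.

For each element, apply α then β: 1 → 6 → 3; 2 → 4 → 5; 3 → 7 → 11; 4 → 10 → 4; 5 → 5 → 9; 6 → 11 → 8; 7 → 9 → 6; 8 → 1 → 10; 9 → 2 → 2; 10 → 3 → 7; 11 → 8 → 1.
Collecting the images, αβ = [3 5 11 4 9 8 6 10 2 7 1].

3 5 11 4 9 8 6 10 2 7 1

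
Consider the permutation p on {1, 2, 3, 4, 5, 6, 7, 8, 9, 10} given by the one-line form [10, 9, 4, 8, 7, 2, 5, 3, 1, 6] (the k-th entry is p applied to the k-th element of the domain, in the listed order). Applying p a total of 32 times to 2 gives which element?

Tracing 2 → 9 → … returns to 2 after 5 steps, so 2 lies in a 5-cycle (1 10 6 2 9).
On a 5-cycle, p^5 is the identity, so p^32 = p^2 there (32 ≡ 2 mod 5).
Stepping 2 places around the cycle: 2 → 9 → 1.

1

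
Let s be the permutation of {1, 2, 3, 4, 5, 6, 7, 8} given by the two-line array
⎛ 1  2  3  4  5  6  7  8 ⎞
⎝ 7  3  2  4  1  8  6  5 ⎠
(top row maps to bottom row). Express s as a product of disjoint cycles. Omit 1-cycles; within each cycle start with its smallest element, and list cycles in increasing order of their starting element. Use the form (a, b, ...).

(1, 7, 6, 8, 5)(2, 3)

Start at 1 and follow images: 1 → 7 → 6 → 8 → 5 → 1, giving the cycle (1, 7, 6, 8, 5).
Continuing from each remaining unvisited element yields (1, 7, 6, 8, 5)(2, 3).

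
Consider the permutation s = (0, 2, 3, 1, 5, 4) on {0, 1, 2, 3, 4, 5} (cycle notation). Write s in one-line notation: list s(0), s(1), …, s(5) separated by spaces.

2 5 3 1 0 4

Image by image: 0→2, 1→5, 2→3, 3→1, 4→0, 5→4.
So the one-line form is 2 5 3 1 0 4.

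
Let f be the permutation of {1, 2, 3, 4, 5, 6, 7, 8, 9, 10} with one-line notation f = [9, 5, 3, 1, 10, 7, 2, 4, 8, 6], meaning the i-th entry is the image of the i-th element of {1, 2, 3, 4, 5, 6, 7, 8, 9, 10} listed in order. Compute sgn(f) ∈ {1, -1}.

In disjoint-cycle form the cycle lengths are 5, 4, 1.
A cycle of length ℓ contributes ℓ−1 transpositions, so f is a product of 4 + 3 = 7 transpositions — odd.

-1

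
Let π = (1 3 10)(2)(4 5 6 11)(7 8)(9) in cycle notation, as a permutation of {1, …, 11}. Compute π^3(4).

11

4 lies in the 4-cycle (4 5 6 11).
Advancing 3 steps from 4: 4 → 5 → 6 → 11.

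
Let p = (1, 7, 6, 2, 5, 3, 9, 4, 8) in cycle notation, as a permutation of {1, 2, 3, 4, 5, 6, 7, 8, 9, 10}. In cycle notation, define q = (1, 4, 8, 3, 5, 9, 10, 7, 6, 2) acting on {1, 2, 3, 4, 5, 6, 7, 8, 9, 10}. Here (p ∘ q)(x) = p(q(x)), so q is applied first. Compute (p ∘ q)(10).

6

q(10) = 7, then p(7) = 6; composing gives (p ∘ q)(10) = 6.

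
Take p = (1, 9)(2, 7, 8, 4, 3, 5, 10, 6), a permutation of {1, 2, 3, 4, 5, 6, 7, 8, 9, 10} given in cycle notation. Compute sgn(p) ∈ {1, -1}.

1

The cycle lengths are 8, 2.
A cycle is odd iff its length is even; p has 2 even-length cycles, so sgn(p) = (−1)^2 and p is even.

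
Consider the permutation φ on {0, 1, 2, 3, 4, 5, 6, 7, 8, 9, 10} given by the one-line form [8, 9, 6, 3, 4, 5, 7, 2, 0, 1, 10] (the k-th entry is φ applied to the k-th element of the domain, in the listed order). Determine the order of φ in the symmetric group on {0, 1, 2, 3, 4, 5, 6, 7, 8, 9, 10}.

6

Decomposing into disjoint cycles gives cycle lengths 3, 2, 2, 1, 1, 1, 1.
The order of φ is the least common multiple of its cycle lengths: lcm(3, 2, 2) = 6.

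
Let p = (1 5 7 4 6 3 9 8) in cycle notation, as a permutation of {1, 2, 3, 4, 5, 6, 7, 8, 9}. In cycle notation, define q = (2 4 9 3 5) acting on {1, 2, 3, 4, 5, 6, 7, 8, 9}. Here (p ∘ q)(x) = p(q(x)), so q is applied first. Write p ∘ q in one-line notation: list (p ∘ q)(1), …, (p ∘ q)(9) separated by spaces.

5 6 7 8 2 3 4 1 9

(p ∘ q)(x) = p(q(x)). Computing each image: p(q(1)) = p(1) = 5, p(q(2)) = p(4) = 6, p(q(3)) = p(5) = 7, p(q(4)) = p(9) = 8, p(q(5)) = p(2) = 2, p(q(6)) = p(6) = 3, p(q(7)) = p(7) = 4, p(q(8)) = p(8) = 1, p(q(9)) = p(3) = 9.
Hence p ∘ q = [5 6 7 8 2 3 4 1 9].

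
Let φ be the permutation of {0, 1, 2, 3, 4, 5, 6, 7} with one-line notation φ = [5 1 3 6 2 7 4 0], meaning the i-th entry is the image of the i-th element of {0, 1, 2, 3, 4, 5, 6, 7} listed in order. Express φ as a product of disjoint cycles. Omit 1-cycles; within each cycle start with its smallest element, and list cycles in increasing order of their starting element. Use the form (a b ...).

(0 5 7)(2 3 6 4)

Iterating φ from 0 gives 0 → 5 → 7 → 0; that is the 3-cycle (0 5 7).
Continuing from each remaining unvisited element yields (0 5 7)(2 3 6 4).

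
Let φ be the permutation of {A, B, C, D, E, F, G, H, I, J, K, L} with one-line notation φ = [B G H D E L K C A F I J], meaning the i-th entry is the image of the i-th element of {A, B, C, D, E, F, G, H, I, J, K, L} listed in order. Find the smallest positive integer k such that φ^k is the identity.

30

Writing φ as disjoint cycles, the cycle lengths are 5, 3, 2, 1, 1.
The order is lcm(5, 3, 2) = 30.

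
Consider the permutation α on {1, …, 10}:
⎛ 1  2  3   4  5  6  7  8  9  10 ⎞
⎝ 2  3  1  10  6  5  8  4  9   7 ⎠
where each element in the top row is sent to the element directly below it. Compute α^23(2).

1

Tracing 2 → 3 → … returns to 2 after 3 steps, so 2 lies in a 3-cycle (1, 2, 3).
Since the cycle has length 3, α^23 acts on it the same as α^2 (23 mod 3 = 2).
Stepping 2 places around the cycle: 2 → 3 → 1.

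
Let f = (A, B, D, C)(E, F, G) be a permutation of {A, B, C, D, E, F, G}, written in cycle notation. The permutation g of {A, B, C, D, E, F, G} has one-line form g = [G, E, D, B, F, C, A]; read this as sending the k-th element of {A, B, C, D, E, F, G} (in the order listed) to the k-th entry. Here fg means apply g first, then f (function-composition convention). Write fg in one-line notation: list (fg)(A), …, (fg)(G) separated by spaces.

For each element, apply g then f: A → G → E; B → E → F; C → D → C; D → B → D; E → F → G; F → C → A; G → A → B.
Collecting the images, fg = [E F C D G A B].

E F C D G A B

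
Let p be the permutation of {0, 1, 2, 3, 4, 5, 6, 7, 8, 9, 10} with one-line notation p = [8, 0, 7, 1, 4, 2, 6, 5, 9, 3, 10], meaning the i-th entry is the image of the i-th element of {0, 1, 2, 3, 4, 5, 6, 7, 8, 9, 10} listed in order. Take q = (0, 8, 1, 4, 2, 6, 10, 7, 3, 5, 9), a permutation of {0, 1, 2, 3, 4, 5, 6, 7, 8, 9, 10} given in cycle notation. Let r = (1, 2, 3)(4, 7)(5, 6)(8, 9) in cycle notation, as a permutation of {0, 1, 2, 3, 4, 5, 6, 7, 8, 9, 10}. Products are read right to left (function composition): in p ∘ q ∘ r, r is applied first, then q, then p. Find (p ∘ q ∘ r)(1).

6

(p ∘ q ∘ r)(1) = p(q(r(1))). r(1) = 2, then q(2) = 6, then p(6) = 6, so the result is 6.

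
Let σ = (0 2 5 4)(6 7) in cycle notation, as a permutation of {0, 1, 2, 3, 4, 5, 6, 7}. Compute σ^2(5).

0

5 lies in the 4-cycle (0 2 5 4).
Stepping 2 places around the cycle: 5 → 4 → 0.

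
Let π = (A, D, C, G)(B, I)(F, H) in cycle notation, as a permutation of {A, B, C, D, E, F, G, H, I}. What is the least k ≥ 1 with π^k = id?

The cycle type of π is (4, 2, 2, 1).
The order is lcm(4, 2, 2) = 4.

4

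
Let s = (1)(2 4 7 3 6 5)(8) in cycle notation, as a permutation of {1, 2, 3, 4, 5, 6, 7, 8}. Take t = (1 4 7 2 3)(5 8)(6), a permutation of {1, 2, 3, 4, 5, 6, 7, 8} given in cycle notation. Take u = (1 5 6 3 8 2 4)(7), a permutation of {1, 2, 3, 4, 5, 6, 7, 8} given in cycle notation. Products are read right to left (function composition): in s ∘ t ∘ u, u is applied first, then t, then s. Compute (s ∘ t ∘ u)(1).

Chase 1: u(1) = 5; t(5) = 8; s(8) = 8. Hence (s ∘ t ∘ u)(1) = 8.

8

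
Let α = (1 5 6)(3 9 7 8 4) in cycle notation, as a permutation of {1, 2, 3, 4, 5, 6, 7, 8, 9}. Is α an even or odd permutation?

The cycle lengths are 5, 3, 1.
A cycle is odd iff its length is even; α has 0 even-length cycles, so sgn(α) = (−1)^0 and α is even.

even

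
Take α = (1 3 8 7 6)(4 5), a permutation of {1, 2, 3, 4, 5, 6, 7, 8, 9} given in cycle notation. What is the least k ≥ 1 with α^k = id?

The cycle type of α is (5, 2, 1, 1).
The order of α is the least common multiple of its cycle lengths: lcm(5, 2) = 10.

10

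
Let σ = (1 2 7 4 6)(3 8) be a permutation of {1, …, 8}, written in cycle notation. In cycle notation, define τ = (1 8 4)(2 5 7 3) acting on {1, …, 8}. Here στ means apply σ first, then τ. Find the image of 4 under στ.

6

(στ)(4) = τ(σ(4)). σ(4) = 6, then τ(6) = 6. So (στ)(4) = 6.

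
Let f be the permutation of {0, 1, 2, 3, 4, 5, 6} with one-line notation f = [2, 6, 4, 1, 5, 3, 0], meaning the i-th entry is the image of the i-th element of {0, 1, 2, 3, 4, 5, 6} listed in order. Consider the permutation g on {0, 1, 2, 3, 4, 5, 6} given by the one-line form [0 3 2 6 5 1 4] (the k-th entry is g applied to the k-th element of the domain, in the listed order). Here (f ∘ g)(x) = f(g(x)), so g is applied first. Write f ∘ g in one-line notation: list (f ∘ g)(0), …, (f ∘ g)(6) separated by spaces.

Chase each element through g then f: 0 → 0 → 2; 1 → 3 → 1; 2 → 2 → 4; 3 → 6 → 0; 4 → 5 → 3; 5 → 1 → 6; 6 → 4 → 5.
So f ∘ g in one-line form is 2 1 4 0 3 6 5.

2 1 4 0 3 6 5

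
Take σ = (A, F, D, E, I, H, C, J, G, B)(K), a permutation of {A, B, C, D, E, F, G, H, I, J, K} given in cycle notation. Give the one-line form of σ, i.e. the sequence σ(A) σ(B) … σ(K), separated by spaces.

F A J E I D B C H G K

Reading each image from the cycles: A→F, B→A, C→J, D→E, E→I, F→D, G→B, H→C, I→H, J→G, K→K.
Listing these in domain order gives F A J E I D B C H G K.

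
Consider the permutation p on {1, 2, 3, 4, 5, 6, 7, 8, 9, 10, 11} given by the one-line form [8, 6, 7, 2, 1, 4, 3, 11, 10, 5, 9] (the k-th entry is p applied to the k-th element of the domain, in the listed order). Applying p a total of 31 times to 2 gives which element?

Tracing 2 → 6 → … returns to 2 after 3 steps, so 2 lies in a 3-cycle (2, 6, 4).
Since the cycle has length 3, p^31 acts on it the same as p^1 (31 mod 3 = 1).
Stepping 1 place around the cycle: 2 → 6.

6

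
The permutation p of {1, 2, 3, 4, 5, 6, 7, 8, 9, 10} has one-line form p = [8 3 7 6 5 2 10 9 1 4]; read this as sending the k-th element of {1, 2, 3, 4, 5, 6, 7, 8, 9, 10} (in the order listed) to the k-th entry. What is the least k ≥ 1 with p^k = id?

6

The disjoint-cycle form of p has cycle lengths 6, 3, 1.
Since disjoint cycles commute, ord(p) = lcm(6, 3) = 6.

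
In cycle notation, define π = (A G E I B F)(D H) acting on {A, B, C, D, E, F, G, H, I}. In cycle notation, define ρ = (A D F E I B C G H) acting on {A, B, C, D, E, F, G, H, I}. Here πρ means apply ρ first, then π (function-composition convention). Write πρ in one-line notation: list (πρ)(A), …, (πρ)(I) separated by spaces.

(πρ)(x) = π(ρ(x)). Computing each image: π(ρ(A)) = π(D) = H, π(ρ(B)) = π(C) = C, π(ρ(C)) = π(G) = E, π(ρ(D)) = π(F) = A, π(ρ(E)) = π(I) = B, π(ρ(F)) = π(E) = I, π(ρ(G)) = π(H) = D, π(ρ(H)) = π(A) = G, π(ρ(I)) = π(B) = F.
Hence πρ = [H C E A B I D G F].

H C E A B I D G F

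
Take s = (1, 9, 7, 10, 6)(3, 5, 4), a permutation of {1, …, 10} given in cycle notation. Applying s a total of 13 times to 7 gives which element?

1

7 lies in the 5-cycle (1, 9, 7, 10, 6).
On a 5-cycle, s^5 is the identity, so s^13 = s^3 there (13 ≡ 3 mod 5).
Stepping 3 places around the cycle: 7 → 10 → 6 → 1.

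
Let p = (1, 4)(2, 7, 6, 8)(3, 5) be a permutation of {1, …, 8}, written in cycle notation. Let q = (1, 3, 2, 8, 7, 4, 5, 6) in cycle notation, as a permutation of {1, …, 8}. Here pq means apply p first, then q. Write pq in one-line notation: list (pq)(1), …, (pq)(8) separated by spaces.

Chase each element through p then q: 1 → 4 → 5; 2 → 7 → 4; 3 → 5 → 6; 4 → 1 → 3; 5 → 3 → 2; 6 → 8 → 7; 7 → 6 → 1; 8 → 2 → 8.
Collecting the images, pq = [5 4 6 3 2 7 1 8].

5 4 6 3 2 7 1 8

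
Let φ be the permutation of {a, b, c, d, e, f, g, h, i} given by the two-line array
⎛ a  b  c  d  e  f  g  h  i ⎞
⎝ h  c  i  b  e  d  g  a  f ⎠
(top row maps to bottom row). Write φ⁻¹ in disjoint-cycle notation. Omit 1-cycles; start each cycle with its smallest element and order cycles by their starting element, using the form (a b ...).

(a h)(b d f i c)

First write φ in disjoint cycles: (a h)(b c i f d).
Reversing each cycle (and rotating so the smallest element leads) gives φ⁻¹ = (a h)(b d f i c).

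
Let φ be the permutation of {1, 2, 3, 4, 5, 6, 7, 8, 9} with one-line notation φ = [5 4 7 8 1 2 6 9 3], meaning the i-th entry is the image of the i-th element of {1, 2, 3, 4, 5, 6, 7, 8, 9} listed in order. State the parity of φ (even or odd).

odd

In disjoint-cycle form the cycle lengths are 7, 2.
A cycle of length ℓ contributes ℓ−1 transpositions, so φ is a product of 6 + 1 = 7 transpositions — odd.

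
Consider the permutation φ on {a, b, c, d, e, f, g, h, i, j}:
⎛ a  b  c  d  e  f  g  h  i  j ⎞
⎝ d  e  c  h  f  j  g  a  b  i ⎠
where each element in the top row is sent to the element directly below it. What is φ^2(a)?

Tracing a → d → … returns to a after 3 steps, so a lies in a 3-cycle (a d h).
Advancing 2 steps from a: a → d → h.

h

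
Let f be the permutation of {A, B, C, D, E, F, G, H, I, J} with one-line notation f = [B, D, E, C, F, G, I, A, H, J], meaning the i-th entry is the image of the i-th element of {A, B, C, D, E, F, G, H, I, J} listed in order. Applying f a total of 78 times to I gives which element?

E

Tracing I → H → … returns to I after 9 steps, so I lies in a 9-cycle (A, B, D, C, E, F, G, I, H).
Since the cycle has length 9, f^78 acts on it the same as f^6 (78 mod 9 = 6).
Advancing 6 steps from I: I → H → A → B → D → C → E.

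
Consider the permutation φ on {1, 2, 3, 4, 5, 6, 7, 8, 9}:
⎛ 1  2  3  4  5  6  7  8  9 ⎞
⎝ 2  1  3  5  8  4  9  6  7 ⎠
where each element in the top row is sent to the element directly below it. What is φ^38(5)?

Tracing 5 → 8 → … returns to 5 after 4 steps, so 5 lies in a 4-cycle (4 5 8 6).
Powers repeat with period 4 on this cycle, and 38 mod 4 = 2, so φ^38(5) = φ^2(5).
Stepping 2 places around the cycle: 5 → 8 → 6.

6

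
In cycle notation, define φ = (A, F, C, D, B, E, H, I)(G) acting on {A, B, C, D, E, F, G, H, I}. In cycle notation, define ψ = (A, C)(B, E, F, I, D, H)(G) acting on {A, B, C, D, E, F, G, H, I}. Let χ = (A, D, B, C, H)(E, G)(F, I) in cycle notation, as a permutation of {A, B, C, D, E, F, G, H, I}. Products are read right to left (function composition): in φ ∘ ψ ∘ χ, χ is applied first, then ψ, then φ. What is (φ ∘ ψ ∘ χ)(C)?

E

(φ ∘ ψ ∘ χ)(C) = φ(ψ(χ(C))). χ(C) = H, then ψ(H) = B, then φ(B) = E, so the result is E.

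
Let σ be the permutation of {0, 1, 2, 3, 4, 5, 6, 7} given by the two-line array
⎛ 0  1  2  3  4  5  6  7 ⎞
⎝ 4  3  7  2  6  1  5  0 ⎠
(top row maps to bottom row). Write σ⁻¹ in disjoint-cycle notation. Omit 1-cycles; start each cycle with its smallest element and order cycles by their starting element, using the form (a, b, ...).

First write σ in disjoint cycles: (0, 4, 6, 5, 1, 3, 2, 7).
The inverse reverses every cycle; in canonical form, σ⁻¹ = (0, 7, 2, 3, 1, 5, 6, 4).

(0, 7, 2, 3, 1, 5, 6, 4)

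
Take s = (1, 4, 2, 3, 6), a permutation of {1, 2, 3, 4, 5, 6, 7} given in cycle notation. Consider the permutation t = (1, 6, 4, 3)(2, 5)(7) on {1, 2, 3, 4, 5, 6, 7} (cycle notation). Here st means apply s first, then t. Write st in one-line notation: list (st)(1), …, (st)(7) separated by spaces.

For each element, apply s then t: 1 → 4 → 3; 2 → 3 → 1; 3 → 6 → 4; 4 → 2 → 5; 5 → 5 → 2; 6 → 1 → 6; 7 → 7 → 7.
Collecting the images, st = [3 1 4 5 2 6 7].

3 1 4 5 2 6 7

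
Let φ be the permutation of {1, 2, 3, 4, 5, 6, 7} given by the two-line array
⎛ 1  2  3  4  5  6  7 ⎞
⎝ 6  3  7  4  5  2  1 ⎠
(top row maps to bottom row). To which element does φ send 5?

The entry below 5 in the array is 5, so φ(5) = 5.

5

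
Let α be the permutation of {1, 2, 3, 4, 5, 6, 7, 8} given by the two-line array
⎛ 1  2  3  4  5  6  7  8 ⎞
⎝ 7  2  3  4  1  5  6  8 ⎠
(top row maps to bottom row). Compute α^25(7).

6

Tracing 7 → 6 → … returns to 7 after 4 steps, so 7 lies in a 4-cycle (1, 7, 6, 5).
Powers repeat with period 4 on this cycle, and 25 mod 4 = 1, so α^25(7) = α^1(7).
Advancing 1 step from 7: 7 → 6.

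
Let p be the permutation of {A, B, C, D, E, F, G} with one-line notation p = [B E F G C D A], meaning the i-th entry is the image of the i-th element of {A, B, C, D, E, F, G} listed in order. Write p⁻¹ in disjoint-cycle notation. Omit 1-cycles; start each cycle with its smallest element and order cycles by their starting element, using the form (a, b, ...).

First write p in disjoint cycles: (A, B, E, C, F, D, G).
The inverse reverses every cycle; in canonical form, p⁻¹ = (A, G, D, F, C, E, B).

(A, G, D, F, C, E, B)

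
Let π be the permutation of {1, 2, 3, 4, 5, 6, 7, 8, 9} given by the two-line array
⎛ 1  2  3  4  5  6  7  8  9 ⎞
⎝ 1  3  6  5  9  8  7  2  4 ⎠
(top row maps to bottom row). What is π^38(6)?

Tracing 6 → 8 → … returns to 6 after 4 steps, so 6 lies in a 4-cycle (2, 3, 6, 8).
Since the cycle has length 4, π^38 acts on it the same as π^2 (38 mod 4 = 2).
Stepping 2 places around the cycle: 6 → 8 → 2.

2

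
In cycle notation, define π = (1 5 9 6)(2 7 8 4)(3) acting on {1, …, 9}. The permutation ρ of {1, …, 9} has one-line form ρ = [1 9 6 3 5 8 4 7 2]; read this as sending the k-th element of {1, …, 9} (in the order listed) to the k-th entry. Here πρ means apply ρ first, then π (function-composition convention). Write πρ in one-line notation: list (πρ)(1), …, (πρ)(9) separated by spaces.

5 6 1 3 9 4 2 8 7

Chase each element through ρ then π: 1 → 1 → 5; 2 → 9 → 6; 3 → 6 → 1; 4 → 3 → 3; 5 → 5 → 9; 6 → 8 → 4; 7 → 4 → 2; 8 → 7 → 8; 9 → 2 → 7.
So πρ in one-line form is 5 6 1 3 9 4 2 8 7.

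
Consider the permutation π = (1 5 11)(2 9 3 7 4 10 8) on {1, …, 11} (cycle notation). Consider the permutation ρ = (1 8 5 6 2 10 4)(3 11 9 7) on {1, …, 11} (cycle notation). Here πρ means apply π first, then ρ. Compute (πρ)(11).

π(11) = 1, then ρ(1) = 8; composing gives (πρ)(11) = 8.

8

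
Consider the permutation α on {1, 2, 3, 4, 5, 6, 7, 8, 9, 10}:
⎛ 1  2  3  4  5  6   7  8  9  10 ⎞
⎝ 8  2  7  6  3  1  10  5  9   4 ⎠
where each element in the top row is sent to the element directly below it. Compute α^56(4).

Tracing 4 → 6 → … returns to 4 after 8 steps, so 4 lies in an 8-cycle (1 8 5 3 7 10 4 6).
Powers repeat with period 8 on this cycle, and 56 mod 8 = 0, so α^56(4) = α^0(4).
So α^56(4) = 4.

4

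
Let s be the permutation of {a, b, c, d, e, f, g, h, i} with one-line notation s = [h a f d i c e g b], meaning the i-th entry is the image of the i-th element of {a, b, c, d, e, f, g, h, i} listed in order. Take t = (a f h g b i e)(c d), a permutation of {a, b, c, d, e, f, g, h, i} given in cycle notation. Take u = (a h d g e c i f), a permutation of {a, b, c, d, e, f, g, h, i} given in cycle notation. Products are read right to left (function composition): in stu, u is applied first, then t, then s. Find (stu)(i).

Apply the permutations in order: u(i) = f, then t(f) = h, then s(h) = g. So (stu)(i) = g.

g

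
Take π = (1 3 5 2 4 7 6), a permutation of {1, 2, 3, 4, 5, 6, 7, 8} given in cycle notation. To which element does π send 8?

8 does not appear in any cycle of π, so it is a fixed point: π(8) = 8.

8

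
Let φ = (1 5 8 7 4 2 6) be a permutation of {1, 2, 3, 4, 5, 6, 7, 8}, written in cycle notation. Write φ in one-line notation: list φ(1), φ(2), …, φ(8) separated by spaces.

5 6 3 2 8 1 4 7

Reading each image from the cycles: 1→5, 2→6, 3→3, 4→2, 5→8, 6→1, 7→4, 8→7.
So the one-line form is 5 6 3 2 8 1 4 7.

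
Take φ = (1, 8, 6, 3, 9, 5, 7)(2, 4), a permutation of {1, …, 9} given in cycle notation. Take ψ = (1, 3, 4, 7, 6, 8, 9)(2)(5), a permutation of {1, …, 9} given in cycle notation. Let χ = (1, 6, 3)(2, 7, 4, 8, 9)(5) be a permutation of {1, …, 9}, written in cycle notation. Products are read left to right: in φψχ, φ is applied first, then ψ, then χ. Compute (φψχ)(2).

(φψχ)(2) = χ(ψ(φ(2))). φ(2) = 4, then ψ(4) = 7, then χ(7) = 4, so the result is 4.

4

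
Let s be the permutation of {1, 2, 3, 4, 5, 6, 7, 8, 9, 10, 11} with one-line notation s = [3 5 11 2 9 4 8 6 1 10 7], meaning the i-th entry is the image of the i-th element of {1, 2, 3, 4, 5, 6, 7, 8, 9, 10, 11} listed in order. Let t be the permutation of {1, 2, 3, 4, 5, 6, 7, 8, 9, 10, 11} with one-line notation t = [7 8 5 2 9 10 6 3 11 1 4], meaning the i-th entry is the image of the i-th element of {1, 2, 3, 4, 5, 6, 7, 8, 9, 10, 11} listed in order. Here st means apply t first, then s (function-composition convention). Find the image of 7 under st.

First apply t: t(7) = 6, then s(6) = 4. Thus (st)(7) = 4.

4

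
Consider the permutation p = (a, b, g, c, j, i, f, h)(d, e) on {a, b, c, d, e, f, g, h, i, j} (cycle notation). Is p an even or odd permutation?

even

The cycle lengths are 8, 2.
A cycle of length ℓ contributes ℓ−1 transpositions, so p is a product of 7 + 1 = 8 transpositions — even.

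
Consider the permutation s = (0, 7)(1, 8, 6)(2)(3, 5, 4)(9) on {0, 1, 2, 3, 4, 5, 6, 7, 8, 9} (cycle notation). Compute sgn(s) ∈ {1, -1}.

-1

The cycle lengths are 3, 3, 2, 1, 1.
A cycle of length ℓ contributes ℓ−1 transpositions, so s is a product of 2 + 2 + 1 = 5 transpositions — odd.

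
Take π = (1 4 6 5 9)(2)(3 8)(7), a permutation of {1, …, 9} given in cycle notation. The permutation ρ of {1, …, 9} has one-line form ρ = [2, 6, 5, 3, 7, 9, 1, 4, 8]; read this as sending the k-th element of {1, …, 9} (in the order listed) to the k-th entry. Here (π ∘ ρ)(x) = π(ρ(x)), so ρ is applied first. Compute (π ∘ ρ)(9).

3

(π ∘ ρ)(9) = π(ρ(9)). ρ(9) = 8, then π(8) = 3. So (π ∘ ρ)(9) = 3.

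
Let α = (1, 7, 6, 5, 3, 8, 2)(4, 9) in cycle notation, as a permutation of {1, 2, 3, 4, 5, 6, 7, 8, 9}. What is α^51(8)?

8 lies in the 7-cycle (1, 7, 6, 5, 3, 8, 2).
On a 7-cycle, α^7 is the identity, so α^51 = α^2 there (51 ≡ 2 mod 7).
Advancing 2 steps from 8: 8 → 2 → 1.

1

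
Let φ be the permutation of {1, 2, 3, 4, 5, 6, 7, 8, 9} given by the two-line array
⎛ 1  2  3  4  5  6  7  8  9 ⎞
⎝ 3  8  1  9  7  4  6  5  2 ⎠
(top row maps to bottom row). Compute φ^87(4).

Tracing 4 → 9 → … returns to 4 after 7 steps, so 4 lies in a 7-cycle (2, 8, 5, 7, 6, 4, 9).
Since the cycle has length 7, φ^87 acts on it the same as φ^3 (87 mod 7 = 3).
Stepping 3 places around the cycle: 4 → 9 → 2 → 8.

8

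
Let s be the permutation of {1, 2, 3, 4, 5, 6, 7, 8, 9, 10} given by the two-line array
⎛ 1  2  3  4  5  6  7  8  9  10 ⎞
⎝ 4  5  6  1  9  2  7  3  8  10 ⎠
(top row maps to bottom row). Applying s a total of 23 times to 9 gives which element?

5

Tracing 9 → 8 → … returns to 9 after 6 steps, so 9 lies in a 6-cycle (2 5 9 8 3 6).
On a 6-cycle, s^6 is the identity, so s^23 = s^5 there (23 ≡ 5 mod 6).
Advancing 5 steps from 9: 9 → 8 → 3 → 6 → 2 → 5.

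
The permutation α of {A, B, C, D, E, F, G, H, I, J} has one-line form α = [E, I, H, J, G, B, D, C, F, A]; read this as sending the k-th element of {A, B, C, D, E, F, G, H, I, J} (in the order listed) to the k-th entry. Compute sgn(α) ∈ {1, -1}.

-1

In disjoint-cycle form the cycle lengths are 5, 3, 2.
A cycle is odd iff its length is even; α has 1 even-length cycle, so sgn(α) = (−1)^1 and α is odd.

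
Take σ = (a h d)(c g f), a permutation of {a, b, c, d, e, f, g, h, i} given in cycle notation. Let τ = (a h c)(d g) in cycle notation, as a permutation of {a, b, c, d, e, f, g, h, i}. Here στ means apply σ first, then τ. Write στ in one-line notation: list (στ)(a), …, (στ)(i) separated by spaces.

c b d h e a f g i

(στ)(x) = τ(σ(x)). Computing each image: τ(σ(a)) = τ(h) = c, τ(σ(b)) = τ(b) = b, τ(σ(c)) = τ(g) = d, τ(σ(d)) = τ(a) = h, τ(σ(e)) = τ(e) = e, τ(σ(f)) = τ(c) = a, τ(σ(g)) = τ(f) = f, τ(σ(h)) = τ(d) = g, τ(σ(i)) = τ(i) = i.
Hence στ = [c b d h e a f g i].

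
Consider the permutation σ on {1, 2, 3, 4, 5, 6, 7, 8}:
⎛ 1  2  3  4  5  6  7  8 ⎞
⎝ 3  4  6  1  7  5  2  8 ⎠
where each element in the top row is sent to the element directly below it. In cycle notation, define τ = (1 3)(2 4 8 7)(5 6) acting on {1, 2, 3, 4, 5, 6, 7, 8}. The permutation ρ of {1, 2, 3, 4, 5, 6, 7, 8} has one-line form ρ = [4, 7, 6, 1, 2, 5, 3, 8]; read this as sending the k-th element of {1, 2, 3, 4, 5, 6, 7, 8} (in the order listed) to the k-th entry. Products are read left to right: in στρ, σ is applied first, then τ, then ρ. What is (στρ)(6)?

5

Chase 6: σ(6) = 5; τ(5) = 6; ρ(6) = 5. Hence (στρ)(6) = 5.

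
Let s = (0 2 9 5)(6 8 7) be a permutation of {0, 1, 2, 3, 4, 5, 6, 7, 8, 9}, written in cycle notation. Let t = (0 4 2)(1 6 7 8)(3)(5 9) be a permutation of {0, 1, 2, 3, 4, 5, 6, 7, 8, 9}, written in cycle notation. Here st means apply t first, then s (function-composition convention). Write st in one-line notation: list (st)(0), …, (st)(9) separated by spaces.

(st)(x) = s(t(x)). Computing each image: s(t(0)) = s(4) = 4, s(t(1)) = s(6) = 8, s(t(2)) = s(0) = 2, s(t(3)) = s(3) = 3, s(t(4)) = s(2) = 9, s(t(5)) = s(9) = 5, s(t(6)) = s(7) = 6, s(t(7)) = s(8) = 7, s(t(8)) = s(1) = 1, s(t(9)) = s(5) = 0.
Hence st = [4 8 2 3 9 5 6 7 1 0].

4 8 2 3 9 5 6 7 1 0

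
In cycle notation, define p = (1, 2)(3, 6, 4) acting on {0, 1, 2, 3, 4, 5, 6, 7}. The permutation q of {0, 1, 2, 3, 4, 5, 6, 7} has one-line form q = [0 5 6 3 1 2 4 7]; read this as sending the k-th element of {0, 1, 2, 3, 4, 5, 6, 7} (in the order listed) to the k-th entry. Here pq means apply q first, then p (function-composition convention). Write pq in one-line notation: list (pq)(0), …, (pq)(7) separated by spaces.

Chase each element through q then p: 0 → 0 → 0; 1 → 5 → 5; 2 → 6 → 4; 3 → 3 → 6; 4 → 1 → 2; 5 → 2 → 1; 6 → 4 → 3; 7 → 7 → 7.
So pq in one-line form is 0 5 4 6 2 1 3 7.

0 5 4 6 2 1 3 7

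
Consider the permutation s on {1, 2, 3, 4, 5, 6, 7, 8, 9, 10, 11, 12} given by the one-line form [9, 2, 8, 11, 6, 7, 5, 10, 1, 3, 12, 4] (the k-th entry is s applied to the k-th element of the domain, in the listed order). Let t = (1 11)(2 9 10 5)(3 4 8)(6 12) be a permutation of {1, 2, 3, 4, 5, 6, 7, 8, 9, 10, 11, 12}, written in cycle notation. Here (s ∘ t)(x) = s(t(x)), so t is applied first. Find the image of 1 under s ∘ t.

12

t(1) = 11, then s(11) = 12; composing gives (s ∘ t)(1) = 12.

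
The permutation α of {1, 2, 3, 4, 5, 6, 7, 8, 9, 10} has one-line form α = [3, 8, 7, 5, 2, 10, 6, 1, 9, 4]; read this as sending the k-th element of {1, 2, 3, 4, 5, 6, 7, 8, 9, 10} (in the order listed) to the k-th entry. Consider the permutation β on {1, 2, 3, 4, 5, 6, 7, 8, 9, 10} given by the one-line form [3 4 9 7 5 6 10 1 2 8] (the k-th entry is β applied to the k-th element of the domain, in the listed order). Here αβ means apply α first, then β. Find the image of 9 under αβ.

2

First apply α: α(9) = 9, then β(9) = 2. Thus (αβ)(9) = 2.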